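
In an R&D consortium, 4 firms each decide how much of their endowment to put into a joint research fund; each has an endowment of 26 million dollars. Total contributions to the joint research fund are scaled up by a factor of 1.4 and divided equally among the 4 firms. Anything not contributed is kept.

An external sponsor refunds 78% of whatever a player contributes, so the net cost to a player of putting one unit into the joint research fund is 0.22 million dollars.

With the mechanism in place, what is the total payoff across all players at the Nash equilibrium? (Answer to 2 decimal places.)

226.72 million dollars

Under the mechanism each unit contributed yields (1.4/4) / 0.22 = 1.5909 back to its contributor per unit of net cost, which exceeds 1, making full contribution the dominant choice for everyone.
At the Nash equilibrium everyone contributes 26. Group total payoff = 4 × (26 × 0.78 + 1.4 × 26) = 226.72.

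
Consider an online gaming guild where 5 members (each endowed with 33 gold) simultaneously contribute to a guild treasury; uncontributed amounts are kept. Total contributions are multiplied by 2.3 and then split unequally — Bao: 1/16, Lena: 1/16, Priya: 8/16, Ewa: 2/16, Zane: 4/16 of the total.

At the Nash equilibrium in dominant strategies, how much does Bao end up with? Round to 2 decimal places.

Each unit j contributes comes back to j as 2.3 × (j's share), so j prefers to contribute only if that share exceeds 1/2.3 = 0.4348; otherwise keeping the unit dominates.
Only Priya (8/16) clears that bar, contributing 33; the remaining 4 contribute 0. Total contributed: 33.
Bao keeps 33 and receives 2.3 × 33 × 1/16 = 4.74 from the guild treasury, for a payoff of 37.74.

37.74 gold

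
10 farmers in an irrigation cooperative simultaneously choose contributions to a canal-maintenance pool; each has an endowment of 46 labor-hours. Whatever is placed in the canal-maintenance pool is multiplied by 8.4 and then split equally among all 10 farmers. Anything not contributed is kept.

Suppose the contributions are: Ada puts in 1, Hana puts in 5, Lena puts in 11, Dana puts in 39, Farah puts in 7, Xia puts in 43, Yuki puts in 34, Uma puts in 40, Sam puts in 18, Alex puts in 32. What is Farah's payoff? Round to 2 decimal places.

232.20 labor-hours

Total contributed: 1 + 5 + 11 + 39 + 7 + 43 + 34 + 40 + 18 + 32 = 230.
Each receives 8.4 × 230 / 10 = 193.20 from the canal-maintenance pool.
Farah keeps 46 − 7 = 39, so Farah's payoff is 39 + 193.20 = 232.20.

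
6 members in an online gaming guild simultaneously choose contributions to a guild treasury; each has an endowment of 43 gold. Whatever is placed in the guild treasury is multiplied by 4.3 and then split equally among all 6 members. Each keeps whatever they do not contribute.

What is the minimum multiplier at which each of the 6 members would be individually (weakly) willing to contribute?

A contributed unit returns (multiplier)/6 to its contributor.
This reaches 1 exactly when the multiplier is 6.

6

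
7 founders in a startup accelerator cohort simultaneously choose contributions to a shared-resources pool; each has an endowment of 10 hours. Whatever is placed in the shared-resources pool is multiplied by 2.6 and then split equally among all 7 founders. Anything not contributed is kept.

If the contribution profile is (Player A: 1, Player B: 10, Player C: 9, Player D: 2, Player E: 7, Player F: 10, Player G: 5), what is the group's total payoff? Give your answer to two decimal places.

Total contributed: 1 + 10 + 9 + 2 + 7 + 10 + 5 = 44; total kept: 7 × 10 − 44 = 26.
The shared-resources pool pays out 2.6 × 44 = 114.40 in aggregate.
Group total = 26 + 114.40 = 140.40.

140.40 hours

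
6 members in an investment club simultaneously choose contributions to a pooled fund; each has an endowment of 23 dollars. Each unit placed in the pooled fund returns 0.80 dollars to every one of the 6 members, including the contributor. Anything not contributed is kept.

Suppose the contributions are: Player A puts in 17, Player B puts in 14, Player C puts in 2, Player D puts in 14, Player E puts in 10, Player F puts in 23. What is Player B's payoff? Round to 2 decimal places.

73.00 dollars

Total contributed: 17 + 14 + 2 + 14 + 10 + 23 = 80.
Each receives 0.80 × 80 = 64.00 from the pooled fund.
Player B keeps 23 − 14 = 9, so Player B's payoff is 9 + 64.00 = 73.00.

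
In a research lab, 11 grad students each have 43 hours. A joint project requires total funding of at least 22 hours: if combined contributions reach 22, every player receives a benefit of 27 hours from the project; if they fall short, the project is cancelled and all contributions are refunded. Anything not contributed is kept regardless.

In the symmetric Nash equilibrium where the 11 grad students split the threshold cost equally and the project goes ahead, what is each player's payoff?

Equal share of the threshold: 22/11 = 2.
At this profile no one gains by cutting their contribution: any cut drops the total below 22, the project is cancelled, contributions are refunded, and the deviator ends with 43, which is less than 43 − 2 + 27 = 68. Contributing more than 2 just wastes the excess. So contributing exactly 2 is a best response.
Each player's payoff: 43 − 2 + 27 = 68.

68 hours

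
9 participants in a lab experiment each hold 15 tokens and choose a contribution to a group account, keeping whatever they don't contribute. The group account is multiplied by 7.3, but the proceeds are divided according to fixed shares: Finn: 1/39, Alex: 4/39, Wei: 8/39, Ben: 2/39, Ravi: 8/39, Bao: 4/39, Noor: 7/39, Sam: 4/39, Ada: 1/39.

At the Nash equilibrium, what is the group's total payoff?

Player j's private return per contributed unit is 7.3 × (j's share). Contributing is weakly dominant for j when that share is at least 1/7.3 = 0.1370, and contributing 0 is dominant otherwise.
Wei, Ravi and Noor are above the threshold, contributing 15 each; the remaining 6 contribute 0. Total contributed: 45.
The group account pays out 7.3 × 45 = 328.50 in total (split across the unequal shares, but the aggregate is all that matters for the group sum).
The 6 free-riders keep 15 each, adding 90. Group total = 90 + 328.50 = 418.50.

418.50 tokens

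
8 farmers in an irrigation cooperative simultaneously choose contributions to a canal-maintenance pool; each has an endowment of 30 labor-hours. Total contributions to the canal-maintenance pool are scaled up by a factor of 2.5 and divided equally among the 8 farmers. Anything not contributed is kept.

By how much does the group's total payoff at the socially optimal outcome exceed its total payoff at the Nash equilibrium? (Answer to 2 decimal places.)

360.00 labor-hours

Each contributed unit returns 2.5/8 = 0.3125 to its contributor — below 1 — so contributing 0 is dominant for every player. At the Nash equilibrium everyone keeps their 30, and the group total is 8 × 30 = 240.
Each contributed unit returns 2.500 to the group as a whole (0.3125 to each of 8 players), which exceeds 1, so the social optimum is full contribution: group total = 2.500 × 240 = 600.00.
Efficiency loss = 600.00 − 240 = 360.00.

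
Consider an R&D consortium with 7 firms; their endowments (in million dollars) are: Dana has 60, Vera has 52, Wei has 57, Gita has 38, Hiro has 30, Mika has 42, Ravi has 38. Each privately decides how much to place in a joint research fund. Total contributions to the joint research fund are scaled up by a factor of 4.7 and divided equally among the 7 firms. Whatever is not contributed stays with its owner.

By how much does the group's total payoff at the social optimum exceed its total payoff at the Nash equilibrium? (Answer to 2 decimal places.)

1172.90 million dollars

The private return per contributed unit is 4.7/7 = 0.6714 < 1 for every player regardless of endowment, so the Nash equilibrium is zero contribution and the group total is Σ E_j = 60 + 52 + 57 + 38 + 30 + 42 + 38 = 317.
Each contributed unit returns 4.700 to the group, so the social optimum is full contribution by everyone: group total = 4.700 × 317 = 1489.90.
Efficiency loss = (4.700 − 1) × 317 = 1172.90.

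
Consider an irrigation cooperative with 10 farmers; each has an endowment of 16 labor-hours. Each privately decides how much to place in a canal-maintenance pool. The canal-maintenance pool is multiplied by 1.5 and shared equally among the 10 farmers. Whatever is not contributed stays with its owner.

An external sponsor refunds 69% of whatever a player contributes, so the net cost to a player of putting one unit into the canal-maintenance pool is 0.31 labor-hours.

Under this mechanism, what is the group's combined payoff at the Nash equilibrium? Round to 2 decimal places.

160.00 labor-hours

With the mechanism, a contributed unit returns (1.5/10) / 0.31 = 0.4839 per unit of net cost — still below 1 — so contributing 0 remains dominant for every player.
Everyone keeps their endowment and the group total is 10 × 16 = 160.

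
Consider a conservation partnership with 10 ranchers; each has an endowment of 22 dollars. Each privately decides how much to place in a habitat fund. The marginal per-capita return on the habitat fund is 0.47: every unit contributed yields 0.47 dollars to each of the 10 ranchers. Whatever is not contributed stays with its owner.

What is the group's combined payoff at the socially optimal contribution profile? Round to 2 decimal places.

Each contributed unit returns 4.700 to the group as a whole (0.47 to each of 10 players), which exceeds 1, so the social optimum is full contribution: group total = 4.700 × 220 = 1034.00.

1034.00 dollars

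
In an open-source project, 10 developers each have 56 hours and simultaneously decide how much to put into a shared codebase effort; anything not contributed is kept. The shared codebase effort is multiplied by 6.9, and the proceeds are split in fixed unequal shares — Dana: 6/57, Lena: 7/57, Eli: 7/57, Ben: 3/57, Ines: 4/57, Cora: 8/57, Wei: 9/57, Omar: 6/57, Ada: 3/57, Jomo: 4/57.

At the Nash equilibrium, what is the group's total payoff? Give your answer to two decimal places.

Each unit j contributes comes back to j as 6.9 × (j's share), so j prefers to contribute only if that share exceeds 1/6.9 = 0.1449; otherwise keeping the unit dominates.
The only share above 0.1449 is Wei's 9/57, contributing 56; the remaining 9 contribute 0. Total contributed: 56.
The shared codebase effort pays out 6.9 × 56 = 386.40 in total (split across the unequal shares, but the aggregate is all that matters for the group sum).
The 9 free-riders keep 56 each, adding 504. Group total = 504 + 386.40 = 890.40.

890.40 hours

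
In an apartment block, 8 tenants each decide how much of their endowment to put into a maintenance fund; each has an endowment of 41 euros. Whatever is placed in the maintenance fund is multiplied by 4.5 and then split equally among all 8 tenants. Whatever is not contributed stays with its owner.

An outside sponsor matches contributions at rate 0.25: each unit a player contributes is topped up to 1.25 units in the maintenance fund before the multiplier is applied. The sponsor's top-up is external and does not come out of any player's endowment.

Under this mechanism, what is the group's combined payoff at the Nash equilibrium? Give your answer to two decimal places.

Even with the mechanism, each unit contributed returns only 4.5 × 1.25 / 8 = 0.7031 per unit of net cost, so contributing nothing is still dominant.
At the Nash equilibrium no one contributes; group total payoff = 8 × 41 = 328.

328.00 euros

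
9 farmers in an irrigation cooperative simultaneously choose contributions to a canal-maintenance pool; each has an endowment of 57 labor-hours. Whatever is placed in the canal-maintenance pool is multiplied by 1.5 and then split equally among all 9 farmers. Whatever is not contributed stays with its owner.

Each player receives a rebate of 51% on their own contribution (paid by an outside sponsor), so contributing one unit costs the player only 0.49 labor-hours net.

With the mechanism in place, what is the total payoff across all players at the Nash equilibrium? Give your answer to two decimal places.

513.00 labor-hours

Even with the mechanism, each unit contributed returns only (1.5/9) / 0.49 = 0.3401 per unit of net cost, so contributing nothing is still dominant.
At the Nash equilibrium no one contributes; group total payoff = 9 × 57 = 513.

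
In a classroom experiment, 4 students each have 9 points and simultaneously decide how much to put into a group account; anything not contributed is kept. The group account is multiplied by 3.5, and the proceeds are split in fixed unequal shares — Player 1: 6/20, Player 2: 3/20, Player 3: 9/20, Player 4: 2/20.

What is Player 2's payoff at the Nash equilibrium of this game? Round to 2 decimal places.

For player j, contributing a unit is worthwhile iff 3.5 × (j's share) ≥ 1, i.e. iff j's share is at least 0.2857.
Player 1 and Player 3 are above the threshold, contributing 9 each; the remaining 2 contribute 0. Total contributed: 18.
Player 2 keeps 9 and receives 3.5 × 18 × 3/20 = 9.45 from the group account, for a payoff of 18.45.

18.45 points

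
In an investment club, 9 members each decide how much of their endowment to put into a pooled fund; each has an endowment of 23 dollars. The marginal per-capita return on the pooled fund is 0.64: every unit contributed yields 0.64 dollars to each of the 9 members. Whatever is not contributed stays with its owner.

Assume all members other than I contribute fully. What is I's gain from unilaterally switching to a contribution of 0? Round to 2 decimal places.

Switching from a contribution of 23 to 0 lets I keep an extra 23 dollars, but lowers the pooled fund by 23, which costs I their own share of that drop: 0.64 × 23 = 14.72.
Net gain = 23 − 14.72 = 8.28. The private return per contributed unit (0.64) is below 1, so free-riding is indeed the best response regardless of what the others do.

8.28 dollars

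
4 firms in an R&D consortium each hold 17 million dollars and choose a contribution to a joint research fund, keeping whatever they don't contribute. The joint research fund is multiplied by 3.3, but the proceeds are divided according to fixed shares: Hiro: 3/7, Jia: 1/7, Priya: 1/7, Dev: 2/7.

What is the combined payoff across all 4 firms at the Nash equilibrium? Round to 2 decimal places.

107.10 million dollars

A player with share s gets back 3.3·s per unit contributed, so full contribution is dominant for anyone with s > 1/3.3 = 0.3030 and zero contribution is dominant for anyone below.
Only Hiro (3/7) clears that bar, contributing 17; the remaining 3 contribute 0. Total contributed: 17.
The joint research fund pays out 3.3 × 17 = 56.10 in total (split across the unequal shares, but the aggregate is all that matters for the group sum).
The 3 free-riders keep 17 each, adding 51. Group total = 51 + 56.10 = 107.10.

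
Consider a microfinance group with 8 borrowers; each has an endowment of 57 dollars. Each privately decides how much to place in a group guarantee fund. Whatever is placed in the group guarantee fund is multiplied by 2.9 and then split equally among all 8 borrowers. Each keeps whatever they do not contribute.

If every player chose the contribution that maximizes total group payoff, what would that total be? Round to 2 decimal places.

1322.40 dollars

Each contributed unit returns 2.900 to the group as a whole (0.3625 to each of 8 players), which exceeds 1, so the social optimum is full contribution: group total = 2.900 × 456 = 1322.40.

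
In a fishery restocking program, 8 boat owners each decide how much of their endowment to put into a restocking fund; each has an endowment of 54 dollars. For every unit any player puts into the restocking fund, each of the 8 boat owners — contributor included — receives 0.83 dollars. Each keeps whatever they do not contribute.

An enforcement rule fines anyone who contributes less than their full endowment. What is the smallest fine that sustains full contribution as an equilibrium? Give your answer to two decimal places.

9.18 dollars

Given the others contribute fully, the best deviation is to contribute 0 (any partial contribution still incurs the fine and gives up units whose private return 0.83 is below 1).
Deviating from 54 to 0 saves 54 dollars but forfeits the deviator's share of the drop in the restocking fund: 0.83 × 54 = 44.82.
So the deviation gain is 54 − 44.82 = 9.18, and the fine must be at least 9.18 dollars to wipe it out.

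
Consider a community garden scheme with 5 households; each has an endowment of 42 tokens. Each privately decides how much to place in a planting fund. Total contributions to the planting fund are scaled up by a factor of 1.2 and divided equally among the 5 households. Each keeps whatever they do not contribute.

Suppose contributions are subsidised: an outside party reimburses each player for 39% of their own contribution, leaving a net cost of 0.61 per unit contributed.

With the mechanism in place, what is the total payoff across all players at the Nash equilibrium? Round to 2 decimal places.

Even with the mechanism, each unit contributed returns only (1.2/5) / 0.61 = 0.3934 per unit of net cost, so contributing nothing is still dominant.
At the Nash equilibrium no one contributes; group total payoff = 5 × 42 = 210.

210.00 tokens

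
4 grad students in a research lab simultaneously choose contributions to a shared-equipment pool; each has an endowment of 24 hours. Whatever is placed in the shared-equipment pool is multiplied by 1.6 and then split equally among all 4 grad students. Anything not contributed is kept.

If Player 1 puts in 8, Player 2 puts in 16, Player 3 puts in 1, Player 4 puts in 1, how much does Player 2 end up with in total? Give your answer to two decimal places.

Total contributed: 8 + 16 + 1 + 1 = 26.
Each receives 1.6 × 26 / 4 = 10.40 from the shared-equipment pool.
Player 2 keeps 24 − 16 = 8, so Player 2's payoff is 8 + 10.40 = 18.40.

18.40 hours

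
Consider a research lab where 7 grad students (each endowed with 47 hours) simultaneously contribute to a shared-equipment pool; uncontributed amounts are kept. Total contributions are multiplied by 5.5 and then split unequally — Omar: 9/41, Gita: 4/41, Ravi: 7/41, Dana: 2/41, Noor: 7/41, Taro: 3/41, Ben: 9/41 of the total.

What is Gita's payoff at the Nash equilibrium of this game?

97.44 hours

For player j, contributing a unit is worthwhile iff 5.5 × (j's share) ≥ 1, i.e. iff j's share is at least 0.1818.
The shares above 0.1818 belong to Omar and Ben, contributing 47 each; the remaining 5 contribute 0. Total contributed: 94.
Gita keeps 47 and receives 5.5 × 94 × 4/41 = 50.44 from the shared-equipment pool, for a payoff of 97.44.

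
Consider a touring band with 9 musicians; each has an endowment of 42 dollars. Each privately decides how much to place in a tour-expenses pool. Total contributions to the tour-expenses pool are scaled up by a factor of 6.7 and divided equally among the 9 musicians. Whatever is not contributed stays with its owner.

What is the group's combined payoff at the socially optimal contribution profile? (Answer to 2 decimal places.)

2532.60 dollars

Each contributed unit returns 6.700 to the group as a whole (0.7444 to each of 9 players), which exceeds 1, so the social optimum is full contribution: group total = 6.700 × 378 = 2532.60.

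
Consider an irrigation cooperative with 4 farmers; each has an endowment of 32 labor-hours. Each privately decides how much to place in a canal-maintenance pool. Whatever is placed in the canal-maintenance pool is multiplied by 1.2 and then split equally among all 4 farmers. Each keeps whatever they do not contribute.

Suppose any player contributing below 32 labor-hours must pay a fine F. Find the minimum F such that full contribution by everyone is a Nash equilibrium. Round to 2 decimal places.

22.40 labor-hours

Given the others contribute fully, the best deviation is to contribute 0 (any partial contribution still incurs the fine and gives up units whose private return 0.3000 is below 1).
Deviating from 32 to 0 saves 32 labor-hours but forfeits the deviator's share of the drop in the canal-maintenance pool: 1.2/4 × 32 = 9.60.
So the deviation gain is 32 − 9.60 = 22.40, and the fine must be at least 22.40 labor-hours to wipe it out.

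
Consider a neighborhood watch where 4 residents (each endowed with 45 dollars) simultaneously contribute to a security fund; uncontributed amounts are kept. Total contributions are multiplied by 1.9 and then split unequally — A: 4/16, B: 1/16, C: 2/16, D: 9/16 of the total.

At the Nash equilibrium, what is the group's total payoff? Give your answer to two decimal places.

220.50 dollars

Each unit j contributes comes back to j as 1.9 × (j's share), so j prefers to contribute only if that share exceeds 1/1.9 = 0.5263; otherwise keeping the unit dominates.
D alone (share 9/16) is above the threshold, contributing 45; the remaining 3 contribute 0. Total contributed: 45.
The security fund pays out 1.9 × 45 = 85.50 in total (split across the unequal shares, but the aggregate is all that matters for the group sum).
The 3 free-riders keep 45 each, adding 135. Group total = 135 + 85.50 = 220.50.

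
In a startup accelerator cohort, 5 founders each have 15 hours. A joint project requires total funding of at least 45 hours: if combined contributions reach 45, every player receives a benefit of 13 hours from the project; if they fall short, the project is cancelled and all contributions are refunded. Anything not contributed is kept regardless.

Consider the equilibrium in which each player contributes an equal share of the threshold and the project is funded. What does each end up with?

Equal share of the threshold: 45/5 = 9.
At this profile no one gains by cutting their contribution: any cut drops the total below 45, the project is cancelled, contributions are refunded, and the deviator ends with 15, which is less than 15 − 9 + 13 = 19. Contributing more than 9 just wastes the excess. So contributing exactly 9 is a best response.
Each player's payoff: 15 − 9 + 13 = 19.

19 hours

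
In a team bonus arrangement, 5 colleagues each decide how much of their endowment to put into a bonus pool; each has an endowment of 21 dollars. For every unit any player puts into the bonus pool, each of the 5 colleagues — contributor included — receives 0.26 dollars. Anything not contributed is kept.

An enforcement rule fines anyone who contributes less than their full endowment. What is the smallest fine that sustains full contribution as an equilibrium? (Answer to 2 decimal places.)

Given the others contribute fully, the best deviation is to contribute 0 (any partial contribution still incurs the fine and gives up units whose private return 0.26 is below 1).
Deviating from 21 to 0 saves 21 dollars but forfeits the deviator's share of the drop in the bonus pool: 0.26 × 21 = 5.46.
So the deviation gain is 21 − 5.46 = 15.54, and the fine must be at least 15.54 dollars to wipe it out.

15.54 dollars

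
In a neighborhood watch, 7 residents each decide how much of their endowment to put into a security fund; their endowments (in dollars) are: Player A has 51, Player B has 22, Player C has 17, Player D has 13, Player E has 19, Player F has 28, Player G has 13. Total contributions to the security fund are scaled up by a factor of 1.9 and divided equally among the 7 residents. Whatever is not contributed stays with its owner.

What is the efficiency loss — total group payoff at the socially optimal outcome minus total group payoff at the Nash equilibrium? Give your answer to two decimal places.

146.70 dollars

The private return per contributed unit is 1.9/7 = 0.2714 < 1 for every player regardless of endowment, so the Nash equilibrium is zero contribution and the group total is Σ E_j = 51 + 22 + 17 + 13 + 19 + 28 + 13 = 163.
Each contributed unit returns 1.900 to the group, so the social optimum is full contribution by everyone: group total = 1.900 × 163 = 309.70.
Efficiency loss = (1.900 − 1) × 163 = 146.70.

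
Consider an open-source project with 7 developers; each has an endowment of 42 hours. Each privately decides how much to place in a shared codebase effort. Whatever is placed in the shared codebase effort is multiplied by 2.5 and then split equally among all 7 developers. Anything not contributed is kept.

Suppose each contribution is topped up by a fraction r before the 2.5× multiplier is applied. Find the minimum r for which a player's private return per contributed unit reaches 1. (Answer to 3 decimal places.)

1.800

With matching at rate r, one contributed unit becomes (1 + r) in the shared codebase effort and returns 2.5 × (1 + r) / 7 to the contributor.
Setting this equal to 1: 1 + r = 7/2.5 = 2.8000.
So the minimum matching rate is r = 2.8000 − 1 = 1.800.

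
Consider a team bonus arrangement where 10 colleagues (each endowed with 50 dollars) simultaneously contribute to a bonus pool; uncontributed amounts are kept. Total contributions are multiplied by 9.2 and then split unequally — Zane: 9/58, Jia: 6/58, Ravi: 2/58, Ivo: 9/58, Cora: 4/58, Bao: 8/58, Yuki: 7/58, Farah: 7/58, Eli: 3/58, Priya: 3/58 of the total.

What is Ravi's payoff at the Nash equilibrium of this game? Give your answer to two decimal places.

Player j's private return per contributed unit is 9.2 × (j's share). Contributing is weakly dominant for j when that share is at least 1/9.2 = 0.1087, and contributing 0 is dominant otherwise.
The shares above 0.1087 belong to Zane, Ivo, Bao, Yuki and Farah, contributing 50 each; the remaining 5 contribute 0. Total contributed: 250.
Ravi keeps 50 and receives 9.2 × 250 × 2/58 = 79.31 from the bonus pool, for a payoff of 129.31.

129.31 dollars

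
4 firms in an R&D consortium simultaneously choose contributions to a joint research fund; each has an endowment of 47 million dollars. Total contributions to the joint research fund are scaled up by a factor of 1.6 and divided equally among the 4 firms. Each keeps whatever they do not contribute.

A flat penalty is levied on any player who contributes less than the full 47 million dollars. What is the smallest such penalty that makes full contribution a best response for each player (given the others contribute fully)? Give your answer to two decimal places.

28.20 million dollars

Given the others contribute fully, the best deviation is to contribute 0 (any partial contribution still incurs the fine and gives up units whose private return 0.4000 is below 1).
Deviating from 47 to 0 saves 47 million dollars but forfeits the deviator's share of the drop in the joint research fund: 1.6/4 × 47 = 18.80.
So the deviation gain is 47 − 18.80 = 28.20, and the fine must be at least 28.20 million dollars to wipe it out.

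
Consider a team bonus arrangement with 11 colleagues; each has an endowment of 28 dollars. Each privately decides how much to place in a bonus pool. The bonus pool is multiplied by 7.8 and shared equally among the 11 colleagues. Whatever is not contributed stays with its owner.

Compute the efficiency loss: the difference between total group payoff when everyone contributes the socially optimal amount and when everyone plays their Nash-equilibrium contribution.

2094.40 dollars

Each contributed unit returns 7.8/11 = 0.7091 to its contributor — below 1 — so contributing 0 is dominant for every player. At the Nash equilibrium everyone keeps their 28, and the group total is 11 × 28 = 308.
Each contributed unit returns 7.800 to the group as a whole (0.7091 to each of 11 players), which exceeds 1, so the social optimum is full contribution: group total = 7.800 × 308 = 2402.40.
Efficiency loss = 2402.40 − 308 = 2094.40.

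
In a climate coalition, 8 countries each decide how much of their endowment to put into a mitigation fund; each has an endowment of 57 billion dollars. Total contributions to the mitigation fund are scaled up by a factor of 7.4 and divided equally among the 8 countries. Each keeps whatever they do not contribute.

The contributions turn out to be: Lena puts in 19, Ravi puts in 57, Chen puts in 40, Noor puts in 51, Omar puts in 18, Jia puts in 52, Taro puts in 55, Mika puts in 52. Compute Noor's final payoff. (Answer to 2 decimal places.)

324.20 billion dollars

Total contributed: 19 + 57 + 40 + 51 + 18 + 52 + 55 + 52 = 344.
Each receives 7.4 × 344 / 8 = 318.20 from the mitigation fund.
Noor keeps 57 − 51 = 6, so Noor's payoff is 6 + 318.20 = 324.20.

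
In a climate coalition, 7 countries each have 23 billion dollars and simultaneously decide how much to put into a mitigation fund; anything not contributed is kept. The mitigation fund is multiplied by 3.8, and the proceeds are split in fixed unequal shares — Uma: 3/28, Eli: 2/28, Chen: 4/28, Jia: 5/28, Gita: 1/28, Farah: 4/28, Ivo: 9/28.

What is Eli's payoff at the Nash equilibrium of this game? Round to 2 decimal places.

Player j's private return per contributed unit is 3.8 × (j's share). Contributing is weakly dominant for j when that share is at least 1/3.8 = 0.2632, and contributing 0 is dominant otherwise.
Only Ivo (9/28) clears that bar, contributing 23; the remaining 6 contribute 0. Total contributed: 23.
Eli keeps 23 and receives 3.8 × 23 × 2/28 = 6.24 from the mitigation fund, for a payoff of 29.24.

29.24 billion dollars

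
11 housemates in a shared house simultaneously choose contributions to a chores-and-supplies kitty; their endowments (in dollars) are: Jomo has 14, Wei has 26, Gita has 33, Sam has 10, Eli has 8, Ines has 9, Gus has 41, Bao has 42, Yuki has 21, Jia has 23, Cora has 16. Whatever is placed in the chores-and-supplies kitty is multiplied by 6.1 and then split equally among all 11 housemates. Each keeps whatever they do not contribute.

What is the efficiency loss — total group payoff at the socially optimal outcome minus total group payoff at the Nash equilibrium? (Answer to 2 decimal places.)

1239.30 dollars

The private return per contributed unit is 6.1/11 = 0.5545 < 1 for every player regardless of endowment, so the Nash equilibrium is zero contribution and the group total is Σ E_j = 14 + 26 + 33 + 10 + 8 + 9 + 41 + 42 + 21 + 23 + 16 = 243.
Each contributed unit returns 6.100 to the group, so the social optimum is full contribution by everyone: group total = 6.100 × 243 = 1482.30.
Efficiency loss = (6.100 − 1) × 243 = 1239.30.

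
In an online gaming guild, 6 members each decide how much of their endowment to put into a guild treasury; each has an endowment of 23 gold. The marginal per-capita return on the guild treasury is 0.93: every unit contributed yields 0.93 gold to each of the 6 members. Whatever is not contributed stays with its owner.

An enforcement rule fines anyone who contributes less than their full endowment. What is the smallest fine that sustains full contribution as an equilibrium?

1.61 gold

Given the others contribute fully, the best deviation is to contribute 0 (any partial contribution still incurs the fine and gives up units whose private return 0.93 is below 1).
Deviating from 23 to 0 saves 23 gold but forfeits the deviator's share of the drop in the guild treasury: 0.93 × 23 = 21.39.
So the deviation gain is 23 − 21.39 = 1.61, and the fine must be at least 1.61 gold to wipe it out.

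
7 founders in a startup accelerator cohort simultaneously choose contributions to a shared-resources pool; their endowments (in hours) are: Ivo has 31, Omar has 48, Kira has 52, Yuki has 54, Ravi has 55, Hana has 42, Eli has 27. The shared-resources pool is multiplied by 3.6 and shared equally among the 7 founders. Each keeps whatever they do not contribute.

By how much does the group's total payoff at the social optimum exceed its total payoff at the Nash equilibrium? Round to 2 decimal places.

803.40 hours

The private return per contributed unit is 3.6/7 = 0.5143 < 1 for every player regardless of endowment, so the Nash equilibrium is zero contribution and the group total is Σ E_j = 31 + 48 + 52 + 54 + 55 + 42 + 27 = 309.
Each contributed unit returns 3.600 to the group, so the social optimum is full contribution by everyone: group total = 3.600 × 309 = 1112.40.
Efficiency loss = (3.600 − 1) × 309 = 803.40.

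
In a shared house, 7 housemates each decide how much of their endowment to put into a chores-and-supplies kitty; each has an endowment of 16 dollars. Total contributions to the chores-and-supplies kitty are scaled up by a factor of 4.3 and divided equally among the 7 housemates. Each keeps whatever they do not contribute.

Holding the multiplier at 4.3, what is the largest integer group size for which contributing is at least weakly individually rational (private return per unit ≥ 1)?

Private return per unit is 4.3/(group size), which is ≥ 1 whenever the group size is ≤ 4.3.
The largest such integer is 4.

4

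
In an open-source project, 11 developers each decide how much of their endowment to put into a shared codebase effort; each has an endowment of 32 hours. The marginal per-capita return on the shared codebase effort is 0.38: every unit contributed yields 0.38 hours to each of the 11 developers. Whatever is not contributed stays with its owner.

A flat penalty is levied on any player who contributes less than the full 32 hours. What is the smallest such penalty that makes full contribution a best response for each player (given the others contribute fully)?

Given the others contribute fully, the best deviation is to contribute 0 (any partial contribution still incurs the fine and gives up units whose private return 0.38 is below 1).
Deviating from 32 to 0 saves 32 hours but forfeits the deviator's share of the drop in the shared codebase effort: 0.38 × 32 = 12.16.
So the deviation gain is 32 − 12.16 = 19.84, and the fine must be at least 19.84 hours to wipe it out.

19.84 hours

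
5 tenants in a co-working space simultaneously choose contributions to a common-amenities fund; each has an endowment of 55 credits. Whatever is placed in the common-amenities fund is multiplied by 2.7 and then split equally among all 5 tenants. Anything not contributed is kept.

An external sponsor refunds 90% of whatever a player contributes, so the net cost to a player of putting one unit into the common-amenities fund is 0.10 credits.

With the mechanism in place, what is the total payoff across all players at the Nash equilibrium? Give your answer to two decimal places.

The effective private return per unit is now (2.7/5) / 0.10 = 5.4000 > 1, so every player's dominant strategy flips to full contribution.
So the Nash equilibrium is full contribution by all 5; the group earns 5 × (55 × 0.90 + 2.7 × 55) = 990.00.

990.00 credits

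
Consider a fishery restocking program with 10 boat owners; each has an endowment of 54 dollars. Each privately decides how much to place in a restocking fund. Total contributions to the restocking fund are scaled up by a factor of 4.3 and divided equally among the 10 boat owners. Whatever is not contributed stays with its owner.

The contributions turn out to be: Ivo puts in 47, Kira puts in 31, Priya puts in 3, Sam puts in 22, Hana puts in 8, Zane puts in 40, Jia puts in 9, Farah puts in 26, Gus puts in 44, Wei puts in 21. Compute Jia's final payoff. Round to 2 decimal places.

152.93 dollars

Total contributed: 47 + 31 + 3 + 22 + 8 + 40 + 9 + 26 + 44 + 21 = 251.
Each receives 4.3 × 251 / 10 = 107.93 from the restocking fund.
Jia keeps 54 − 9 = 45, so Jia's payoff is 45 + 107.93 = 152.93.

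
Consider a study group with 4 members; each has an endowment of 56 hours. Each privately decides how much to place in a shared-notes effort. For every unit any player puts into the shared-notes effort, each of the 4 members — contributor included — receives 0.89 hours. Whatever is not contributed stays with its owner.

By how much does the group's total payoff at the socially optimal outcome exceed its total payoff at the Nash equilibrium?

573.44 hours

The private return per contributed unit is 0.89 < 1, so contributing 0 is dominant for every player. At the Nash equilibrium everyone keeps their 56, and the group total is 4 × 56 = 224.
Each contributed unit returns 3.560 to the group as a whole (0.89 to each of 4 players), which exceeds 1, so the social optimum is full contribution: group total = 3.560 × 224 = 797.44.
Efficiency loss = 797.44 − 224 = 573.44.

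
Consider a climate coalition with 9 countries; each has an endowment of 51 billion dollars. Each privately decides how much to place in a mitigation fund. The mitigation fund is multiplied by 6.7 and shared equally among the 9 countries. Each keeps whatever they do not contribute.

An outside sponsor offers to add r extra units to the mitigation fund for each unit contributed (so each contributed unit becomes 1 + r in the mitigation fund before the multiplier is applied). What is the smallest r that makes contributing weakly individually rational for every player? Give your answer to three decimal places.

With matching at rate r, one contributed unit becomes (1 + r) in the mitigation fund and returns 6.7 × (1 + r) / 9 to the contributor.
Setting this equal to 1: 1 + r = 9/6.7 = 1.3433.
So the minimum matching rate is r = 1.3433 − 1 = 0.343.

0.343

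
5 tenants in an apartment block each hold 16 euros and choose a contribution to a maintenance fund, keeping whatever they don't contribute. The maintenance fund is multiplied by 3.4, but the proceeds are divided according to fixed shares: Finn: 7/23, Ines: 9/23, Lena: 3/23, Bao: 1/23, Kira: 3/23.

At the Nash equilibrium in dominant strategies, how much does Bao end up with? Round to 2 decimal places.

20.73 euros

For player j, contributing a unit is worthwhile iff 3.4 × (j's share) ≥ 1, i.e. iff j's share is at least 0.2941.
The shares above 0.2941 belong to Finn and Ines, contributing 16 each; the remaining 3 contribute 0. Total contributed: 32.
Bao keeps 16 and receives 3.4 × 32 × 1/23 = 4.73 from the maintenance fund, for a payoff of 20.73.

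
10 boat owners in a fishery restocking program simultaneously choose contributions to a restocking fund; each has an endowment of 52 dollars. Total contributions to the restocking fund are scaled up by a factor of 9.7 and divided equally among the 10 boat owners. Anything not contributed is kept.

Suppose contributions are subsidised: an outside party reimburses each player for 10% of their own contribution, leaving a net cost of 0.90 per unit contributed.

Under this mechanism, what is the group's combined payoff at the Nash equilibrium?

The effective private return per unit is now (9.7/10) / 0.90 = 1.0778 > 1, so every player's dominant strategy flips to full contribution.
So the Nash equilibrium is full contribution by all 10; the group earns 10 × (52 × 0.10 + 9.7 × 52) = 5096.00.

5096.00 dollars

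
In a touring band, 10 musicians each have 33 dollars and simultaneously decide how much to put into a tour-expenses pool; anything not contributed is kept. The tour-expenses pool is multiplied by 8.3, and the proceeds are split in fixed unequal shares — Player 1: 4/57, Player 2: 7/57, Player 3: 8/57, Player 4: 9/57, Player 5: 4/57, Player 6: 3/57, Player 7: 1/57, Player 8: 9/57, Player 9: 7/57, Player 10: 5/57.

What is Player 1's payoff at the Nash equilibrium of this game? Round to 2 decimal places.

Player j's private return per contributed unit is 8.3 × (j's share). Contributing is weakly dominant for j when that share is at least 1/8.3 = 0.1205, and contributing 0 is dominant otherwise.
The shares above 0.1205 belong to Player 2, Player 3, Player 4, Player 8 and Player 9, contributing 33 each; the remaining 5 contribute 0. Total contributed: 165.
Player 1 keeps 33 and receives 8.3 × 165 × 4/57 = 96.11 from the tour-expenses pool, for a payoff of 129.11.

129.11 dollars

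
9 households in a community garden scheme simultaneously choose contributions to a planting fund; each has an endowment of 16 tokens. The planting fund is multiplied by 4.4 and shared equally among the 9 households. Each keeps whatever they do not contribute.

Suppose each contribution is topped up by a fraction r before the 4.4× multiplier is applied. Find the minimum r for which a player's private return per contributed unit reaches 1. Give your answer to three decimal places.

1.045

With matching at rate r, one contributed unit becomes (1 + r) in the planting fund and returns 4.4 × (1 + r) / 9 to the contributor.
Setting this equal to 1: 1 + r = 9/4.4 = 2.0455.
So the minimum matching rate is r = 2.0455 − 1 = 1.045.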